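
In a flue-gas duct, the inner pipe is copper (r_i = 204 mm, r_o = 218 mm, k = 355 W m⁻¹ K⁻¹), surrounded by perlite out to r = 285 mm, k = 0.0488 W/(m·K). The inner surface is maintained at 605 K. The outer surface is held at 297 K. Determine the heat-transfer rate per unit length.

Q' = 352 W/m

Resistance network (inner→outer):
  R'_copper = ln(0.218/0.204)/(2πk) = 0.06638/(2π·355) = 2.976×10^-5 m·K/W
  R'_perlite = ln(0.285/0.218)/(2πk) = 0.2680/(2π·0.0488) = 0.8740 m·K/W
ΣR = 2.976×10^-5 + 0.8740 = 0.8740 m·K/W
Q' = ΔT/ΣR = (605 K − 297 K)/0.8740 = 352 W/m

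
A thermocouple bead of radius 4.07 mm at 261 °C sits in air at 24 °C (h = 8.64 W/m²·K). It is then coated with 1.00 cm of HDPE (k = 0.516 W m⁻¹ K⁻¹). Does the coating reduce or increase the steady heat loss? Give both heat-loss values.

Critical radius for a sphere: r_cr = 2k/h = 0.119 m = 11.9 cm.
Outer radius after coating: r₂ = 0.00407 + 0.0100 = 0.01407 m.
Since r₁ < r_cr and r₂ ≤ r_cr, the coating moves toward the maximum at r_cr — heat loss rises.
Bare: R = 1/(4πr₁²h) = 556.0 K/W; Q = 237/556.0 = 0.426 W.
Coated: R = R_cond + R_conv = 73.46 K/W; Q = 237/73.46 = 3.23 W.

increases: 0.426 → 3.23 W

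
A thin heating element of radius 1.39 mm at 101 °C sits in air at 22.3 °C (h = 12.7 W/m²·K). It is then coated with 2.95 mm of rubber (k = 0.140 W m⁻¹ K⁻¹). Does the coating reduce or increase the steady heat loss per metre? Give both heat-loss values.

Critical radius for a cylinder: r_cr = k/h = 0.0110 m = 1.10 cm.
Outer radius after coating: r₂ = 0.00139 + 0.00295 = 0.00434 m.
Since r₁ < r_cr and r₂ ≤ r_cr, the coating moves toward the maximum at r_cr — heat loss rises.
Bare: R = 1/(2πr₁h) = 9.016 m·K/W; Q = 78.7/9.016 = 8.73 W/m.
Coated: R = R_cond + R_conv = 4.182 m·K/W; Q = 78.7/4.182 = 18.8 W/m.

increases: 8.73 → 18.8 W/m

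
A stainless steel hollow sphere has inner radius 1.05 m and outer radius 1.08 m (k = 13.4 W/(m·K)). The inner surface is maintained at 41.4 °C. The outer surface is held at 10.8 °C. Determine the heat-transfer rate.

Q = 195 kW

Q = 4πk·ΔT/(1/r₁ − 1/r₂) = 4π × 13.4 × 30.6 / (1/1.05 − 1/1.08) = 1.95×10^5 W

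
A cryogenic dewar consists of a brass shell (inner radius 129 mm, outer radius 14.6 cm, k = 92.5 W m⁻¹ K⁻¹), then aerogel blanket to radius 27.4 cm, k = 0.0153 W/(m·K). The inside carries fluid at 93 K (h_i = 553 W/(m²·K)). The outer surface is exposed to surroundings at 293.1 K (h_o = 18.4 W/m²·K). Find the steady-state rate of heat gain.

Q = 12.0 W

Resistance network (inner→outer):
  R_conv,in = 1/(4πr²h) = 1/(4π·0.129²·553) = 0.008647 K/W
  R_brass = (1/0.129 − 1/0.146)/(4πk) = 0.9026/(4π·92.5) = 7.765×10^-4 K/W
  R_aerogel blanket = (1/0.146 − 1/0.274)/(4πk) = 3.200/(4π·0.0153) = 16.64 K/W
  R_conv,out = 1/(4πr²h) = 1/(4π·0.274²·18.4) = 0.05761 K/W
ΣR = 0.008647 + 7.765×10^-4 + 16.64 + 0.05761 = 16.71 K/W
Q = ΔT/ΣR = (93 K − 293.1 K)/16.71 = -12.0 W
(Negative Q ⇒ heat flows inward; heat gain = 12.0 W.)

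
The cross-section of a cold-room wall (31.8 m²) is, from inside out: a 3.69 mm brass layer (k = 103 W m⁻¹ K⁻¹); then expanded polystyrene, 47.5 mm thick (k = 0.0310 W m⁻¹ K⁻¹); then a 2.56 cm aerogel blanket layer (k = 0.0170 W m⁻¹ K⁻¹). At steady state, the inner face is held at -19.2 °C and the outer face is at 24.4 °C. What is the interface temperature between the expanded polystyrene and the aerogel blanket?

T = 2.79 °C

Treat each layer as a resistance in series:
  R_brass = L/(kA) = 0.00369/(103·31.8) = 1.127×10^-6 K/W
  R_expanded polystyrene = L/(kA) = 0.0475/(0.0310·31.8) = 0.04818 K/W
  R_aerogel blanket = L/(kA) = 0.0256/(0.0170·31.8) = 0.04735 K/W
ΣR = 1.127×10^-6 + 0.04818 + 0.04735 = 0.09553 K/W
Q = ΔT/ΣR = (-19.2 °C − 24.4 °C)/0.09553 = -456.4 W
From the inner boundary to the expanded polystyrene/aerogel blanket interface, ΣR_partial = 0.04818 K/W.
T_interface = T_in − Q·ΣR_partial = -19.2 °C − (-456.4)(0.04818) = 2.79 °C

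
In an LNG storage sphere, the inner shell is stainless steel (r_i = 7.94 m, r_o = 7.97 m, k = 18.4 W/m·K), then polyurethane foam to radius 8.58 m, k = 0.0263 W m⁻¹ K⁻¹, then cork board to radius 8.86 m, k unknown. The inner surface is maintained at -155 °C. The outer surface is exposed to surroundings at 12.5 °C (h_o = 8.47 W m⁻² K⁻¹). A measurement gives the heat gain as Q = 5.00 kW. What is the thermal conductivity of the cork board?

k = 0.0459 W/m·K

ΣR = ΔT/Q = |-155 − 12.5|/5000 = 0.03350 K/W
Known resistances:
  R_stainless steel = (1/7.94 − 1/7.97)/(4πk) = 4.741×10^-4/(4π·18.4) = 2.050×10^-6 K/W
  R_polyurethane foam = (1/7.97 − 1/8.58)/(4πk) = 0.008920/(4π·0.0263) = 0.02699 K/W
  R_conv,out = 1/(4πr²h) = 1/(4π·8.86²·8.47) = 1.197×10^-4 K/W
R_cork board = ΣR − ΣR_known = 0.03350 − 0.02711 = 0.006390 K/W
(1/r₁−1/r₂)/(4πk) = 0.006390 ⇒ k = 0.003683/(4π·0.006390) = 0.0459 W/m·K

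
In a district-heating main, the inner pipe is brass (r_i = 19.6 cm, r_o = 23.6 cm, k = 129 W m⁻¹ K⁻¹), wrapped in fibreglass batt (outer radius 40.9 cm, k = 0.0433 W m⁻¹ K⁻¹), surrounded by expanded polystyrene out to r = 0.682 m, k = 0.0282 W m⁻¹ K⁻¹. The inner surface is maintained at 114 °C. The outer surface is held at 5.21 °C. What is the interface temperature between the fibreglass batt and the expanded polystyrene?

Treat each layer as a resistance in series:
  R'_brass = ln(0.236/0.196)/(2πk) = 0.1857/(2π·129) = 2.291×10^-4 m·K/W
  R'_fibreglass batt = ln(0.409/0.236)/(2πk) = 0.5499/(2π·0.0433) = 2.021 m·K/W
  R'_expanded polystyrene = ln(0.682/0.409)/(2πk) = 0.5113/(2π·0.0282) = 2.886 m·K/W
ΣR = 2.291×10^-4 + 2.021 + 2.886 = 4.907 m·K/W
Q' = ΔT/ΣR = (114 °C − 5.21 °C)/4.907 = 22.17 W/m
From the inner boundary to the fibreglass batt/expanded polystyrene interface, ΣR_partial = 2.021 m·K/W.
T_interface = T_in − Q'·ΣR_partial = 114 °C − (22.17)(2.021) = 69.2 °C

T = 69.2 °C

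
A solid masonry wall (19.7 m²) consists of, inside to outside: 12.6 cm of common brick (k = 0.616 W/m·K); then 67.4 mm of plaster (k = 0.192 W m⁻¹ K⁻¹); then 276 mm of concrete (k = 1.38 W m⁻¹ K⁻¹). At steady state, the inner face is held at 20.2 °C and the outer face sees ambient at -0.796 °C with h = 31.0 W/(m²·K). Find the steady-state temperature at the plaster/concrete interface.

Series thermal resistances, inner to outer:
  R_common brick = L/(kA) = 0.126/(0.616·19.7) = 0.01038 K/W
  R_plaster = L/(kA) = 0.0674/(0.192·19.7) = 0.01782 K/W
  R_concrete = L/(kA) = 0.276/(1.38·19.7) = 0.01015 K/W
  R_conv,out = 1/(hA) = 1/(31.0·19.7) = 0.001637 K/W
ΣR = 0.01038 + 0.01782 + 0.01015 + 0.001637 = 0.03999 K/W
Q = ΔT/ΣR = (20.2 °C − -0.796 °C)/0.03999 = 525.0 W
From the inner boundary to the plaster/concrete interface, ΣR_partial = 0.02820 K/W.
T_interface = T_in − Q·ΣR_partial = 20.2 °C − (525.0)(0.02820) = 5.39 °C

T = 5.39 °C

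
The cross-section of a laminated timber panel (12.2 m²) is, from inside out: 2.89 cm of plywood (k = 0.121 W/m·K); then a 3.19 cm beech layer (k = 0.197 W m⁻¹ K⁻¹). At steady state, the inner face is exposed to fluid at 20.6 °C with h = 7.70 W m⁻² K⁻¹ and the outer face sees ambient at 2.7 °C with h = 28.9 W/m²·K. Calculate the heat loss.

Q = 386 W

Series thermal resistances, inner to outer:
  R_conv,in = 1/(hA) = 1/(7.70·12.2) = 0.01065 K/W
  R_plywood = L/(kA) = 0.0289/(0.121·12.2) = 0.01958 K/W
  R_beech = L/(kA) = 0.0319/(0.197·12.2) = 0.01327 K/W
  R_conv,out = 1/(hA) = 1/(28.9·12.2) = 0.002836 K/W
ΣR = 0.01065 + 0.01958 + 0.01327 + 0.002836 = 0.04634 K/W
Q = ΔT/ΣR = (20.6 °C − 2.7 °C)/0.04634 = 386 W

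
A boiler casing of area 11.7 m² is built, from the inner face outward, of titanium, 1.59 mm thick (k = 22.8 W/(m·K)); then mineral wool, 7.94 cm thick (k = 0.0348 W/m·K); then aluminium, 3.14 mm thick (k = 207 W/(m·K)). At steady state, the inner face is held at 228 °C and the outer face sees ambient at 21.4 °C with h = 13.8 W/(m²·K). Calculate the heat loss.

Q = 1030 W

Treat each layer as a resistance in series:
  R_titanium = L/(kA) = 0.00159/(22.8·11.7) = 5.960×10^-6 K/W
  R_mineral wool = L/(kA) = 0.0794/(0.0348·11.7) = 0.1950 K/W
  R_aluminium = L/(kA) = 0.00314/(207·11.7) = 1.297×10^-6 K/W
  R_conv,out = 1/(hA) = 1/(13.8·11.7) = 0.006193 K/W
ΣR = 5.960×10^-6 + 0.1950 + 1.297×10^-6 + 0.006193 = 0.2012 K/W
Q = ΔT/ΣR = (228 °C − 21.4 °C)/0.2012 = 1030 W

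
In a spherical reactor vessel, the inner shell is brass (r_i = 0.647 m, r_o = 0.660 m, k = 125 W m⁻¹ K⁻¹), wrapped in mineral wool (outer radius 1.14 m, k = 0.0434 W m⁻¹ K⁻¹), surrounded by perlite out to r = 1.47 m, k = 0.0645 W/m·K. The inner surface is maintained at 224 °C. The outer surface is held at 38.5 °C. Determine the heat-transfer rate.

Series thermal resistances, inner to outer:
  R_brass = (1/0.647 − 1/0.660)/(4πk) = 0.03044/(4π·125) = 1.938×10^-5 K/W
  R_mineral wool = (1/0.660 − 1/1.14)/(4πk) = 0.6380/(4π·0.0434) = 1.170 K/W
  R_perlite = (1/1.14 − 1/1.47)/(4πk) = 0.1969/(4π·0.0645) = 0.2430 K/W
ΣR = 1.938×10^-5 + 1.170 + 0.2430 = 1.413 K/W
Q = ΔT/ΣR = (224 °C − 38.5 °C)/1.413 = 131 W

Q = 131 W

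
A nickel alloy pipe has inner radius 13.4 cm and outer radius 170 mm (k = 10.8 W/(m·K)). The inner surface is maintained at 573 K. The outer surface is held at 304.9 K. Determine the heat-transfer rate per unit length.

Q' = 2πk·ΔT/ln(r₂/r₁) = 2π × 10.8 × 268.1 / ln(0.170/0.134) = 76500 W/m

Q' = 76.5 kW/m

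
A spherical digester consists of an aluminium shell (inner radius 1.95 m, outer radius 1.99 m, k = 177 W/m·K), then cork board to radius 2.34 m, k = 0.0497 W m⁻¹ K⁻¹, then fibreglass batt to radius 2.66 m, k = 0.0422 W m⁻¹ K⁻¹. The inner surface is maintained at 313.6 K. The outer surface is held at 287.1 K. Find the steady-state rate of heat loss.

Q = 122 W

Treat each layer as a resistance in series:
  R_aluminium = (1/1.95 − 1/1.99)/(4πk) = 0.01031/(4π·177) = 4.634×10^-6 K/W
  R_cork board = (1/1.99 − 1/2.34)/(4πk) = 0.07516/(4π·0.0497) = 0.1203 K/W
  R_fibreglass batt = (1/2.34 − 1/2.66)/(4πk) = 0.05141/(4π·0.0422) = 0.09695 K/W
ΣR = 4.634×10^-6 + 0.1203 + 0.09695 = 0.2173 K/W
Q = ΔT/ΣR = (313.6 K − 287.1 K)/0.2173 = 122 W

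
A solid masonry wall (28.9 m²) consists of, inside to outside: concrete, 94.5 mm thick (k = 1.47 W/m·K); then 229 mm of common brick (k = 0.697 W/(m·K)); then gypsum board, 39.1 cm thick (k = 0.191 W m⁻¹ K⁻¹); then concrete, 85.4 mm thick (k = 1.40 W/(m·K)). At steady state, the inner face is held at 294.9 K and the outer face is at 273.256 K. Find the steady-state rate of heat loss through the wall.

Q = 250 W

Resistance network (inner→outer):
  R_concrete = L/(kA) = 0.0945/(1.47·28.9) = 0.002224 K/W
  R_common brick = L/(kA) = 0.229/(0.697·28.9) = 0.01137 K/W
  R_gypsum board = L/(kA) = 0.391/(0.191·28.9) = 0.07083 K/W
  R_concrete = L/(kA) = 0.0854/(1.40·28.9) = 0.002111 K/W
ΣR = 0.002224 + 0.01137 + 0.07083 + 0.002111 = 0.08654 K/W
Q = ΔT/ΣR = (294.9 K − 273.256 K)/0.08654 = 250 W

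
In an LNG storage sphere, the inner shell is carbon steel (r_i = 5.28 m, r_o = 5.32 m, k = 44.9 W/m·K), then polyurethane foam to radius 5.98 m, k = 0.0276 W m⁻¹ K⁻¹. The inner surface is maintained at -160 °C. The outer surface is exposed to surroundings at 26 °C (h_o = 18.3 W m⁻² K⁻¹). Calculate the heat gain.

Series thermal resistances, inner to outer:
  R_carbon steel = (1/5.28 − 1/5.32)/(4πk) = 0.001424/(4π·44.9) = 2.524×10^-6 K/W
  R_polyurethane foam = (1/5.32 − 1/5.98)/(4πk) = 0.02075/(4π·0.0276) = 0.05982 K/W
  R_conv,out = 1/(4πr²h) = 1/(4π·5.98²·18.3) = 1.216×10^-4 K/W
ΣR = 2.524×10^-6 + 0.05982 + 1.216×10^-4 = 0.05994 K/W
Q = ΔT/ΣR = (-160 °C − 26 °C)/0.05994 = -3100 W
(Negative Q ⇒ heat flows inward; heat gain = 3100 W.)

Q = 3100 W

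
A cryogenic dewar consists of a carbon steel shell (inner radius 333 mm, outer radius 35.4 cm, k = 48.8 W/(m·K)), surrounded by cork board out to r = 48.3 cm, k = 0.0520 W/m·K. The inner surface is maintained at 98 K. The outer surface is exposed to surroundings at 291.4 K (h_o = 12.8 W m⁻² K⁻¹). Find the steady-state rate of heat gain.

Treat each layer as a resistance in series:
  R_carbon steel = (1/0.333 − 1/0.354)/(4πk) = 0.1781/(4π·48.8) = 2.905×10^-4 K/W
  R_cork board = (1/0.354 − 1/0.483)/(4πk) = 0.7545/(4π·0.0520) = 1.155 K/W
  R_conv,out = 1/(4πr²h) = 1/(4π·0.483²·12.8) = 0.02665 K/W
ΣR = 2.905×10^-4 + 1.155 + 0.02665 = 1.182 K/W
Q = ΔT/ΣR = (98 K − 291.4 K)/1.182 = -164 W
(Negative Q ⇒ heat flows inward; heat gain = 164 W.)

Q = 164 W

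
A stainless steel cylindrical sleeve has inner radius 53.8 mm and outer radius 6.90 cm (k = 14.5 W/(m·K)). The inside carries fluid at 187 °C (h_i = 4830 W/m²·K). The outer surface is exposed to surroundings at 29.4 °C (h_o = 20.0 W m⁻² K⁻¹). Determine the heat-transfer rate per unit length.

Treat each layer as a resistance in series:
  R'_conv,in = 1/(2πr h) = 1/(2π·0.0538·4830) = 6.125×10^-4 m·K/W
  R'_stainless steel = ln(0.0690/0.0538)/(2πk) = 0.2488/(2π·14.5) = 0.002731 m·K/W
  R'_conv,out = 1/(2πr h) = 1/(2π·0.0690·20.0) = 0.1153 m·K/W
ΣR = 6.125×10^-4 + 0.002731 + 0.1153 = 0.1186 m·K/W
Q' = ΔT/ΣR = (187 °C − 29.4 °C)/0.1186 = 1330 W/m

Q' = 1330 W/m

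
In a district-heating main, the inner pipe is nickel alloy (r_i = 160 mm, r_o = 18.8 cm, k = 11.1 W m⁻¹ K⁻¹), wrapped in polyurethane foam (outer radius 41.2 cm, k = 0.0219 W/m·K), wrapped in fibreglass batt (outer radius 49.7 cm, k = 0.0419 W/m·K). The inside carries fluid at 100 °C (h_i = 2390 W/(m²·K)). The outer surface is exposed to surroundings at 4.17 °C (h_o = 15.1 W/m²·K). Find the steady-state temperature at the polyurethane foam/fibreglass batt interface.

Treat each layer as a resistance in series:
  R'_conv,in = 1/(2πr h) = 1/(2π·0.160·2390) = 4.162×10^-4 m·K/W
  R'_nickel alloy = ln(0.188/0.160)/(2πk) = 0.1613/(2π·11.1) = 0.002312 m·K/W
  R'_polyurethane foam = ln(0.412/0.188)/(2πk) = 0.7846/(2π·0.0219) = 5.702 m·K/W
  R'_fibreglass batt = ln(0.497/0.412)/(2πk) = 0.1876/(2π·0.0419) = 0.7125 m·K/W
  R'_conv,out = 1/(2πr h) = 1/(2π·0.497·15.1) = 0.02121 m·K/W
ΣR = 4.162×10^-4 + 0.002312 + 5.702 + 0.7125 + 0.02121 = 6.438 m·K/W
Q' = ΔT/ΣR = (100 °C − 4.17 °C)/6.438 = 14.89 W/m
From the inner boundary to the polyurethane foam/fibreglass batt interface, ΣR_partial = 5.705 m·K/W.
T_interface = T_in − Q'·ΣR_partial = 100 °C − (14.89)(5.705) = 15.1 °C

T = 15.1 °C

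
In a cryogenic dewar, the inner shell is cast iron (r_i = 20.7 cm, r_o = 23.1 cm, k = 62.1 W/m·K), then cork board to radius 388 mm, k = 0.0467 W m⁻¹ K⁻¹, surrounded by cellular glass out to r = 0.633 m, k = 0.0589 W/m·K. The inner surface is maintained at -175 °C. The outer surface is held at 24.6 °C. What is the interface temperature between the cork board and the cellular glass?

T = -37.5 °C

Treat each layer as a resistance in series:
  R_cast iron = (1/0.207 − 1/0.231)/(4πk) = 0.5019/(4π·62.1) = 6.432×10^-4 K/W
  R_cork board = (1/0.231 − 1/0.388)/(4πk) = 1.752/(4π·0.0467) = 2.985 K/W
  R_cellular glass = (1/0.388 − 1/0.633)/(4πk) = 0.9975/(4π·0.0589) = 1.348 K/W
ΣR = 6.432×10^-4 + 2.985 + 1.348 = 4.334 K/W
Q = ΔT/ΣR = (-175 °C − 24.6 °C)/4.334 = -46.05 W
From the inner boundary to the cork board/cellular glass interface, ΣR_partial = 2.986 K/W.
T_interface = T_in − Q·ΣR_partial = -175 °C − (-46.05)(2.986) = -37.5 °C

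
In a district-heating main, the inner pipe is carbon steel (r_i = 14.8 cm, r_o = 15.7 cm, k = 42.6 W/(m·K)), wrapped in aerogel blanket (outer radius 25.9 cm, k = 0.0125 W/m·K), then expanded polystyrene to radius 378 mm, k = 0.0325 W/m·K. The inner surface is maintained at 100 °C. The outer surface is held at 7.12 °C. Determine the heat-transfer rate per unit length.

Q' = 11.3 W/m

Treat each layer as a resistance in series:
  R'_carbon steel = ln(0.157/0.148)/(2πk) = 0.05903/(2π·42.6) = 2.206×10^-4 m·K/W
  R'_aerogel blanket = ln(0.259/0.157)/(2πk) = 0.5006/(2π·0.0125) = 6.374 m·K/W
  R'_expanded polystyrene = ln(0.378/0.259)/(2πk) = 0.3781/(2π·0.0325) = 1.851 m·K/W
ΣR = 2.206×10^-4 + 6.374 + 1.851 = 8.225 m·K/W
Q' = ΔT/ΣR = (100 °C − 7.12 °C)/8.225 = 11.3 W/m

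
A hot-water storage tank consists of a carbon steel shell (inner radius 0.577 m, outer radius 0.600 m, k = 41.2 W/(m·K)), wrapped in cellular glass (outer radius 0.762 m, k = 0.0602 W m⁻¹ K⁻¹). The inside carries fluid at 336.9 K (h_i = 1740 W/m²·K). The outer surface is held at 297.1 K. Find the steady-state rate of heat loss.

Q = 84.9 W

Treat each layer as a resistance in series:
  R_conv,in = 1/(4πr²h) = 1/(4π·0.577²·1740) = 1.374×10^-4 K/W
  R_carbon steel = (1/0.577 − 1/0.600)/(4πk) = 0.06644/(4π·41.2) = 1.283×10^-4 K/W
  R_cellular glass = (1/0.600 − 1/0.762)/(4πk) = 0.3543/(4π·0.0602) = 0.4684 K/W
ΣR = 1.374×10^-4 + 1.283×10^-4 + 0.4684 = 0.4687 K/W
Q = ΔT/ΣR = (336.9 K − 297.1 K)/0.4687 = 84.9 W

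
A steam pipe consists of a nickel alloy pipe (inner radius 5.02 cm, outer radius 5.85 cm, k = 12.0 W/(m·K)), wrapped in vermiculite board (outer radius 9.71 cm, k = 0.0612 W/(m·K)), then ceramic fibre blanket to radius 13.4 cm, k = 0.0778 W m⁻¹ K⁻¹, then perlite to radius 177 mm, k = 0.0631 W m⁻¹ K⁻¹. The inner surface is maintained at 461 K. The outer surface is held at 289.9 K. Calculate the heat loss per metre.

Q' = 63.8 W/m

Resistance network (inner→outer):
  R'_nickel alloy = ln(0.0585/0.0502)/(2πk) = 0.1530/(2π·12.0) = 0.002029 m·K/W
  R'_vermiculite board = ln(0.0971/0.0585)/(2πk) = 0.5067/(2π·0.0612) = 1.318 m·K/W
  R'_ceramic fibre blanket = ln(0.134/0.0971)/(2πk) = 0.3221/(2π·0.0778) = 0.6589 m·K/W
  R'_perlite = ln(0.177/0.134)/(2πk) = 0.2783/(2π·0.0631) = 0.7020 m·K/W
ΣR = 0.002029 + 1.318 + 0.6589 + 0.7020 = 2.681 m·K/W
Q' = ΔT/ΣR = (461 K − 289.9 K)/2.681 = 63.8 W/m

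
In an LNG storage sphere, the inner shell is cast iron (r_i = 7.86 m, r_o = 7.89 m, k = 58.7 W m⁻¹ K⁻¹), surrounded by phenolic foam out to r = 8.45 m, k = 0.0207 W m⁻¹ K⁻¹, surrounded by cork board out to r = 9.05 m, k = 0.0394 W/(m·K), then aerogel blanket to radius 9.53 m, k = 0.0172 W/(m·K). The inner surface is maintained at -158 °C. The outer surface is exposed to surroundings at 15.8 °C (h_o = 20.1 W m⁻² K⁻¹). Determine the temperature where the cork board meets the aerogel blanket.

Series thermal resistances, inner to outer:
  R_cast iron = (1/7.86 − 1/7.89)/(4πk) = 4.838×10^-4/(4π·58.7) = 6.558×10^-7 K/W
  R_phenolic foam = (1/7.89 − 1/8.45)/(4πk) = 0.008400/(4π·0.0207) = 0.03229 K/W
  R_cork board = (1/8.45 − 1/9.05)/(4πk) = 0.007846/(4π·0.0394) = 0.01585 K/W
  R_aerogel blanket = (1/9.05 − 1/9.53)/(4πk) = 0.005565/(4π·0.0172) = 0.02575 K/W
  R_conv,out = 1/(4πr²h) = 1/(4π·9.53²·20.1) = 4.359×10^-5 K/W
ΣR = 6.558×10^-7 + 0.03229 + 0.01585 + 0.02575 + 4.359×10^-5 = 0.07393 K/W
Q = ΔT/ΣR = (-158 °C − 15.8 °C)/0.07393 = -2351 W
From the inner boundary to the cork board/aerogel blanket interface, ΣR_partial = 0.04814 K/W.
T_interface = T_in − Q·ΣR_partial = -158 °C − (-2351)(0.04814) = -44.8 °C

T = -44.8 °C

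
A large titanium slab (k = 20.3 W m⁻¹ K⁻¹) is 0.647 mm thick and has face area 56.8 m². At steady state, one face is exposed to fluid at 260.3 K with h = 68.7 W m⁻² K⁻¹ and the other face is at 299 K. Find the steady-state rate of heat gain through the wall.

Series thermal resistances, inner to outer:
  R_conv,in = 1/(hA) = 1/(68.7·56.8) = 2.563×10^-4 K/W
  R_titanium = L/(kA) = 6.47×10^-4/(20.3·56.8) = 5.611×10^-7 K/W
ΣR = 2.563×10^-4 + 5.611×10^-7 = 2.569×10^-4 K/W
Q = ΔT/ΣR = (260.3 K − 299 K)/2.569×10^-4 = -1.51×10^5 W
(Negative Q ⇒ heat flows inward; heat gain = 1.51×10^5 W.)

Q = 151 kW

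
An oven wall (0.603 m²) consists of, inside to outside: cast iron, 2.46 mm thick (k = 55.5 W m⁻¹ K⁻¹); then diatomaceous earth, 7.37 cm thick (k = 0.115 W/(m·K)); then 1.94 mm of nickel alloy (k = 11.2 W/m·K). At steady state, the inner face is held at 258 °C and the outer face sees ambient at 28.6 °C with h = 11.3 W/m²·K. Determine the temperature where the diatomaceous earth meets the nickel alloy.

Series thermal resistances, inner to outer:
  R_cast iron = L/(kA) = 0.00246/(55.5·0.603) = 7.351×10^-5 K/W
  R_diatomaceous earth = L/(kA) = 0.0737/(0.115·0.603) = 1.063 K/W
  R_nickel alloy = L/(kA) = 0.00194/(11.2·0.603) = 2.873×10^-4 K/W
  R_conv,out = 1/(hA) = 1/(11.3·0.603) = 0.1468 K/W
ΣR = 7.351×10^-5 + 1.063 + 2.873×10^-4 + 0.1468 = 1.210 K/W
Q = ΔT/ΣR = (258 °C − 28.6 °C)/1.210 = 189.6 W
From the inner boundary to the diatomaceous earth/nickel alloy interface, ΣR_partial = 1.063 K/W.
T_interface = T_in − Q·ΣR_partial = 258 °C − (189.6)(1.063) = 56.5 °C

T = 56.5 °C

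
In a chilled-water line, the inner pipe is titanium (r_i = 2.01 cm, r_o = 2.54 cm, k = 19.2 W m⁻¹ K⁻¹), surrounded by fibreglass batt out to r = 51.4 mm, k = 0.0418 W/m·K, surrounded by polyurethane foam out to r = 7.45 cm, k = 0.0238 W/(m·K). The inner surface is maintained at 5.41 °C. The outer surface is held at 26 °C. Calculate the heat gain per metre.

Series thermal resistances, inner to outer:
  R'_titanium = ln(0.0254/0.0201)/(2πk) = 0.2340/(2π·19.2) = 0.001940 m·K/W
  R'_fibreglass batt = ln(0.0514/0.0254)/(2πk) = 0.7049/(2π·0.0418) = 2.684 m·K/W
  R'_polyurethane foam = ln(0.0745/0.0514)/(2πk) = 0.3712/(2π·0.0238) = 2.482 m·K/W
ΣR = 0.001940 + 2.684 + 2.482 = 5.168 m·K/W
Q' = ΔT/ΣR = (5.41 °C − 26 °C)/5.168 = -3.98 W/m
(Negative Q' ⇒ heat flows inward; heat gain = 3.98 W/m.)

Q' = 3.98 W/m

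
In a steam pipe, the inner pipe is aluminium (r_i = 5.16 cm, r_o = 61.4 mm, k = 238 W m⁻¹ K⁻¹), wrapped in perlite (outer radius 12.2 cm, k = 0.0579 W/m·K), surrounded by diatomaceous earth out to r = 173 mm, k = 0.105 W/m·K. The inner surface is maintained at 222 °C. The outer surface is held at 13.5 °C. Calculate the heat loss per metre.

Resistance network (inner→outer):
  R'_aluminium = ln(0.0614/0.0516)/(2πk) = 0.1739/(2π·238) = 1.163×10^-4 m·K/W
  R'_perlite = ln(0.122/0.0614)/(2πk) = 0.6866/(2π·0.0579) = 1.887 m·K/W
  R'_diatomaceous earth = ln(0.173/0.122)/(2πk) = 0.3493/(2π·0.105) = 0.5294 m·K/W
ΣR = 1.163×10^-4 + 1.887 + 0.5294 = 2.417 m·K/W
Q' = ΔT/ΣR = (222 °C − 13.5 °C)/2.417 = 86.3 W/m

Q' = 86.3 W/m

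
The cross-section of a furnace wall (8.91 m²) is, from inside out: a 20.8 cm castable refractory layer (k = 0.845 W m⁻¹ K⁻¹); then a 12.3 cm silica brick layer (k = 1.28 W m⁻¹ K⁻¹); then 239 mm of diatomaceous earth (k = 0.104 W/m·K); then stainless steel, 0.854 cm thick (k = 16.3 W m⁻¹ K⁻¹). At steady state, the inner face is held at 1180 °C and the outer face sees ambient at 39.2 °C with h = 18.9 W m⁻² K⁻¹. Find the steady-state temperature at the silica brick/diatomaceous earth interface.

T = 1035 °C

Series thermal resistances, inner to outer:
  R_castable refractory = L/(kA) = 0.208/(0.845·8.91) = 0.02763 K/W
  R_silica brick = L/(kA) = 0.123/(1.28·8.91) = 0.01078 K/W
  R_diatomaceous earth = L/(kA) = 0.239/(0.104·8.91) = 0.2579 K/W
  R_stainless steel = L/(kA) = 0.00854/(16.3·8.91) = 5.880×10^-5 K/W
  R_conv,out = 1/(hA) = 1/(18.9·8.91) = 0.005938 K/W
ΣR = 0.02763 + 0.01078 + 0.2579 + 5.880×10^-5 + 0.005938 = 0.3023 K/W
Q = ΔT/ΣR = (1180 °C − 39.2 °C)/0.3023 = 3774 W
From the inner boundary to the silica brick/diatomaceous earth interface, ΣR_partial = 0.03841 K/W.
T_interface = T_in − Q·ΣR_partial = 1180 °C − (3774)(0.03841) = 1035 °C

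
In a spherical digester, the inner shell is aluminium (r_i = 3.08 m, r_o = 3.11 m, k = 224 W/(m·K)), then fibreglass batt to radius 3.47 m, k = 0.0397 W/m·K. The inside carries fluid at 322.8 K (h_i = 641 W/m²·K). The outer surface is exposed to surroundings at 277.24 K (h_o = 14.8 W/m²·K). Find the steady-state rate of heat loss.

Series thermal resistances, inner to outer:
  R_conv,in = 1/(4πr²h) = 1/(4π·3.08²·641) = 1.309×10^-5 K/W
  R_aluminium = (1/3.08 − 1/3.11)/(4πk) = 0.003132/(4π·224) = 1.113×10^-6 K/W
  R_fibreglass batt = (1/3.11 − 1/3.47)/(4πk) = 0.03336/(4π·0.0397) = 0.06687 K/W
  R_conv,out = 1/(4πr²h) = 1/(4π·3.47²·14.8) = 4.465×10^-4 K/W
ΣR = 1.309×10^-5 + 1.113×10^-6 + 0.06687 + 4.465×10^-4 = 0.06733 K/W
Q = ΔT/ΣR = (322.8 K − 277.24 K)/0.06733 = 677 W

Q = 677 W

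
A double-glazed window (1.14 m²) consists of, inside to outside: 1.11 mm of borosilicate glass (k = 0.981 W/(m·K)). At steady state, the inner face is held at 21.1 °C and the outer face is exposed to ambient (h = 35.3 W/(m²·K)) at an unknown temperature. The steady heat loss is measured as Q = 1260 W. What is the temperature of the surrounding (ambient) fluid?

Sum the resistances:
  R_borosilicate glass = L/(kA) = 0.00111/(0.981·1.14) = 9.925×10^-4 K/W
  R_conv,out = 1/(hA) = 1/(35.3·1.14) = 0.02485 K/W
ΣR = 0.02584 K/W
ΔT = Q·ΣR = 1260 × 0.02584 = 32.56 K
Heat flows outward, so T_out = T_in − ΔT = 21.1 − 32.56 = -11.5 °C

T_out = -11.5 °C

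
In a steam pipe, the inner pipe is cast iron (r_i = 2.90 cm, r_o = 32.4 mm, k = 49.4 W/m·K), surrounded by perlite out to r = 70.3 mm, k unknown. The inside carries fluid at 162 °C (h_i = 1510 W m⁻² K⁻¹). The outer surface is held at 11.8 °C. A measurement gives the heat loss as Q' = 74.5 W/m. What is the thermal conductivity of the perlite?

ΣR = ΔT/Q' = |162 − 11.8|/74.5 = 2.016 m·K/W
Known resistances:
  R'_conv,in = 1/(2πr h) = 1/(2π·0.0290·1510) = 0.003635 m·K/W
  R'_cast iron = ln(0.0324/0.0290)/(2πk) = 0.1109/(2π·49.4) = 3.572×10^-4 m·K/W
R_perlite = ΣR − ΣR_known = 2.016 − 0.003992 = 2.012 m·K/W
ln(r₂/r₁)/(2πk) = 2.012 ⇒ k = 0.7746/(2π·2.012) = 0.0613 W/m·K

k = 0.0613 W/m·K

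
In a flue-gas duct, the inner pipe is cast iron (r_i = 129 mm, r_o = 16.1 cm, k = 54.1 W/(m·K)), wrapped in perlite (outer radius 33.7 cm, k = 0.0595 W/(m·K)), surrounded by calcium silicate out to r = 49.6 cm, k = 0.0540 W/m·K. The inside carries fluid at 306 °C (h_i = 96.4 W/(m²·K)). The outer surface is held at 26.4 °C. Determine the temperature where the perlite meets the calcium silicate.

T = 128 °C

Series thermal resistances, inner to outer:
  R'_conv,in = 1/(2πr h) = 1/(2π·0.129·96.4) = 0.01280 m·K/W
  R'_cast iron = ln(0.161/0.129)/(2πk) = 0.2216/(2π·54.1) = 6.519×10^-4 m·K/W
  R'_perlite = ln(0.337/0.161)/(2πk) = 0.7387/(2π·0.0595) = 1.976 m·K/W
  R'_calcium silicate = ln(0.496/0.337)/(2πk) = 0.3865/(2π·0.0540) = 1.139 m·K/W
ΣR = 0.01280 + 6.519×10^-4 + 1.976 + 1.139 = 3.128 m·K/W
Q' = ΔT/ΣR = (306 °C − 26.4 °C)/3.128 = 89.39 W/m
From the inner boundary to the perlite/calcium silicate interface, ΣR_partial = 1.989 m·K/W.
T_interface = T_in − Q'·ΣR_partial = 306 °C − (89.39)(1.989) = 128 °C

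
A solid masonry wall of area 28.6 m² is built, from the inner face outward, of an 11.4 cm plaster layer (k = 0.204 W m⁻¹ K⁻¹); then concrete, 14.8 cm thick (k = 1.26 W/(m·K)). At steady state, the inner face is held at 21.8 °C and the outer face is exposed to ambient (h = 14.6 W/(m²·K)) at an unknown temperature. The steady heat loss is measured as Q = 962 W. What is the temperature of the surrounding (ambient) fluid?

Series resistances:
  R_plaster = L/(kA) = 0.114/(0.204·28.6) = 0.01954 K/W
  R_concrete = L/(kA) = 0.148/(1.26·28.6) = 0.004107 K/W
  R_conv,out = 1/(hA) = 1/(14.6·28.6) = 0.002395 K/W
ΣR = 0.02604 K/W
ΔT = Q·ΣR = 962 × 0.02604 = 25.05 K
Heat flows outward, so T_out = T_in − ΔT = 21.8 − 25.05 = -3.25 °C

T_out = -3.25 °C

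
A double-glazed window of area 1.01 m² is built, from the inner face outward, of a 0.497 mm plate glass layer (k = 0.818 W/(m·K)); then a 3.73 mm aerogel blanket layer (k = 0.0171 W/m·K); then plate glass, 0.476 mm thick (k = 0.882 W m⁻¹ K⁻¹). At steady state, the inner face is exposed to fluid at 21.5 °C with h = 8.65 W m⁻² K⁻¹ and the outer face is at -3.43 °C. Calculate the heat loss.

Series thermal resistances, inner to outer:
  R_conv,in = 1/(hA) = 1/(8.65·1.01) = 0.1145 K/W
  R_plate glass = L/(kA) = 4.97×10^-4/(0.818·1.01) = 6.016×10^-4 K/W
  R_aerogel blanket = L/(kA) = 0.00373/(0.0171·1.01) = 0.2160 K/W
  R_plate glass = L/(kA) = 4.76×10^-4/(0.882·1.01) = 5.343×10^-4 K/W
ΣR = 0.1145 + 6.016×10^-4 + 0.2160 + 5.343×10^-4 = 0.3316 K/W
Q = ΔT/ΣR = (21.5 °C − -3.43 °C)/0.3316 = 75.2 W

Q = 75.2 W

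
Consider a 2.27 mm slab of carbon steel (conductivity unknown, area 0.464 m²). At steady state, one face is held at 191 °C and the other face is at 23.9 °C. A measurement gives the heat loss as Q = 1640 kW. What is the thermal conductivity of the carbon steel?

ΣR = ΔT/Q = |191 − 23.9|/1.64×10^6 = 1.019×10^-4 K/W
L/(kA) = 1.019×10^-4 ⇒ k = 0.00227/(1.019×10^-4·0.464) = 48.0 W/m·K

k = 48.0 W/m·K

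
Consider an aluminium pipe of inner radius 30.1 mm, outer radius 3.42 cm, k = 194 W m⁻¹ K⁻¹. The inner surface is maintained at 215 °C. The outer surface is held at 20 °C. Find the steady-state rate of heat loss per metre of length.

Q' = 2πk·ΔT/ln(r₂/r₁) = 2π × 194 × 195 / ln(0.0342/0.0301) = 1.86×10^6 W/m

Q' = 1.86×10^6 W/m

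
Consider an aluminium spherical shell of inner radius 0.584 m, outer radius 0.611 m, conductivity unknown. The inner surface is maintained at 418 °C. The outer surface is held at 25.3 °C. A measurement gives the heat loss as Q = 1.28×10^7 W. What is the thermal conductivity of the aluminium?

k = 196 W/m·K

ΣR = ΔT/Q = |418 − 25.3|/1.28×10^7 = 3.068×10^-5 K/W
(1/r₁−1/r₂)/(4πk) = 3.068×10^-5 ⇒ k = 0.07567/(4π·3.068×10^-5) = 196 W/m·K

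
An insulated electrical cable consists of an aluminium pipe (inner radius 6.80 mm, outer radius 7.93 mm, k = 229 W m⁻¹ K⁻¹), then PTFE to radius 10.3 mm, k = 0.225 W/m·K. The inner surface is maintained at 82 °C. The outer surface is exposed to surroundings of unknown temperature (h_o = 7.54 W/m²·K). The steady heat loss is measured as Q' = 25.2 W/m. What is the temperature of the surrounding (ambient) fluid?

Series resistances:
  R'_aluminium = ln(0.00793/0.00680)/(2πk) = 0.1537/(2π·229) = 1.068×10^-4 m·K/W
  R'_PTFE = ln(0.0103/0.00793)/(2πk) = 0.2615/(2π·0.225) = 0.1850 m·K/W
  R'_conv,out = 1/(2πr h) = 1/(2π·0.0103·7.54) = 2.049 m·K/W
ΣR = 2.234 m·K/W
ΔT = Q'·ΣR = 25.2 × 2.234 = 56.30 K
Heat flows outward, so T_out = T_in − ΔT = 82 − 56.30 = 25.7 °C

T_out = 25.7 °C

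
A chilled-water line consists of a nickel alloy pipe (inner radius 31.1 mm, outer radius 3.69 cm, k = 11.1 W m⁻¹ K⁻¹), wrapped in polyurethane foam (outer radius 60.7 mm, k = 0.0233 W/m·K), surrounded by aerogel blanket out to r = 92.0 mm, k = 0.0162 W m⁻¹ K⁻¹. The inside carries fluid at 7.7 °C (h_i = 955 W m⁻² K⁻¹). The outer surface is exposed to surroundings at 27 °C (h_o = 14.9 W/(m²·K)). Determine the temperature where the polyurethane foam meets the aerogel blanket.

Treat each layer as a resistance in series:
  R'_conv,in = 1/(2πr h) = 1/(2π·0.0311·955) = 0.005359 m·K/W
  R'_nickel alloy = ln(0.0369/0.0311)/(2πk) = 0.1710/(2π·11.1) = 0.002452 m·K/W
  R'_polyurethane foam = ln(0.0607/0.0369)/(2πk) = 0.4977/(2π·0.0233) = 3.400 m·K/W
  R'_aerogel blanket = ln(0.0920/0.0607)/(2πk) = 0.4158/(2π·0.0162) = 4.085 m·K/W
  R'_conv,out = 1/(2πr h) = 1/(2π·0.0920·14.9) = 0.1161 m·K/W
ΣR = 0.005359 + 0.002452 + 3.400 + 4.085 + 0.1161 = 7.609 m·K/W
Q' = ΔT/ΣR = (7.7 °C − 27 °C)/7.609 = -2.536 W/m
From the inner boundary to the polyurethane foam/aerogel blanket interface, ΣR_partial = 3.408 m·K/W.
T_interface = T_in − Q'·ΣR_partial = 7.7 °C − (-2.536)(3.408) = 16.3 °C

T = 16.3 °C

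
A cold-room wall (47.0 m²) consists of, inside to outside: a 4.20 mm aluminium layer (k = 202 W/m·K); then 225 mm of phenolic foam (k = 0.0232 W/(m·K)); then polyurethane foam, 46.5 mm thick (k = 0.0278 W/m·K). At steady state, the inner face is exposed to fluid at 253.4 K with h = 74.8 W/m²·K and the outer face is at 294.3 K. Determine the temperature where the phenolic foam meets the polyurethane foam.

T = 288.3 K

Series thermal resistances, inner to outer:
  R_conv,in = 1/(hA) = 1/(74.8·47.0) = 2.844×10^-4 K/W
  R_aluminium = L/(kA) = 0.00420/(202·47.0) = 4.424×10^-7 K/W
  R_phenolic foam = L/(kA) = 0.225/(0.0232·47.0) = 0.2063 K/W
  R_polyurethane foam = L/(kA) = 0.0465/(0.0278·47.0) = 0.03559 K/W
ΣR = 2.844×10^-4 + 4.424×10^-7 + 0.2063 + 0.03559 = 0.2422 K/W
Q = ΔT/ΣR = (253.4 K − 294.3 K)/0.2422 = -168.9 W
From the inner boundary to the phenolic foam/polyurethane foam interface, ΣR_partial = 0.2066 K/W.
T_interface = T_in − Q·ΣR_partial = 253.4 K − (-168.9)(0.2066) = 288.3 K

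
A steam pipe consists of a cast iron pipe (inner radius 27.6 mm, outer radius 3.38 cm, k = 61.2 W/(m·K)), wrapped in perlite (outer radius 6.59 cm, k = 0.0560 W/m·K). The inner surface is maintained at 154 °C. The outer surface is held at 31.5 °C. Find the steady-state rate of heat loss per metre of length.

Q' = 64.5 W/m

Treat each layer as a resistance in series:
  R'_cast iron = ln(0.0338/0.0276)/(2πk) = 0.2026/(2π·61.2) = 5.270×10^-4 m·K/W
  R'_perlite = ln(0.0659/0.0338)/(2πk) = 0.6677/(2π·0.0560) = 1.898 m·K/W
ΣR = 5.270×10^-4 + 1.898 = 1.899 m·K/W
Q' = ΔT/ΣR = (154 °C − 31.5 °C)/1.899 = 64.5 W/m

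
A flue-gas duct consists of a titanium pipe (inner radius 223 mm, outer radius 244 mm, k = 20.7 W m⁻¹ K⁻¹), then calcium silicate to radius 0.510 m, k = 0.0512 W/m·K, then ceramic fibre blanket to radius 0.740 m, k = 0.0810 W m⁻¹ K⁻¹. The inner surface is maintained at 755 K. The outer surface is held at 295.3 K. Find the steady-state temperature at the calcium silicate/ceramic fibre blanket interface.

T = 406 K

Resistance network (inner→outer):
  R'_titanium = ln(0.244/0.223)/(2πk) = 0.09000/(2π·20.7) = 6.920×10^-4 m·K/W
  R'_calcium silicate = ln(0.510/0.244)/(2πk) = 0.7372/(2π·0.0512) = 2.292 m·K/W
  R'_ceramic fibre blanket = ln(0.740/0.510)/(2πk) = 0.3722/(2π·0.0810) = 0.7314 m·K/W
ΣR = 6.920×10^-4 + 2.292 + 0.7314 = 3.024 m·K/W
Q' = ΔT/ΣR = (755 K − 295.3 K)/3.024 = 152.0 W/m
From the inner boundary to the calcium silicate/ceramic fibre blanket interface, ΣR_partial = 2.293 m·K/W.
T_interface = T_in − Q'·ΣR_partial = 755 K − (152.0)(2.293) = 406 K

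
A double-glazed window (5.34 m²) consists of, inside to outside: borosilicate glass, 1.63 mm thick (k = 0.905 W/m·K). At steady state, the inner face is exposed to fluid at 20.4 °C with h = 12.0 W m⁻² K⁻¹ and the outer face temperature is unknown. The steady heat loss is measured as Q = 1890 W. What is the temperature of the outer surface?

T_out = -9.73 °C

Series resistances:
  R_conv,in = 1/(hA) = 1/(12.0·5.34) = 0.01561 K/W
  R_borosilicate glass = L/(kA) = 0.00163/(0.905·5.34) = 3.373×10^-4 K/W
ΣR = 0.01594 K/W
ΔT = Q·ΣR = 1890 × 0.01594 = 30.13 K
Heat flows outward, so T_out = T_in − ΔT = 20.4 − 30.13 = -9.73 °C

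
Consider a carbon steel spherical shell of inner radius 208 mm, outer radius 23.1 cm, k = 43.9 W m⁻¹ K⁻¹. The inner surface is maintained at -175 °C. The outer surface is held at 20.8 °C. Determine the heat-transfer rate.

Q = 4πk·ΔT/(1/r₁ − 1/r₂) = 4π × 43.9 × 195.8 / (1/0.208 − 1/0.231) = 2.26×10^5 W

Q = 2.26×10^5 W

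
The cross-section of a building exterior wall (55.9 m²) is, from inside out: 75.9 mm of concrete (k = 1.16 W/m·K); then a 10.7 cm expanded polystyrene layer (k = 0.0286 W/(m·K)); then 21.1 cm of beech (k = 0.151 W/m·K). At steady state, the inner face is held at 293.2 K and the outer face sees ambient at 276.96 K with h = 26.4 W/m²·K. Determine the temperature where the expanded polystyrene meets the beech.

Resistance network (inner→outer):
  R_concrete = L/(kA) = 0.0759/(1.16·55.9) = 0.001171 K/W
  R_expanded polystyrene = L/(kA) = 0.107/(0.0286·55.9) = 0.06693 K/W
  R_beech = L/(kA) = 0.211/(0.151·55.9) = 0.02500 K/W
  R_conv,out = 1/(hA) = 1/(26.4·55.9) = 6.776×10^-4 K/W
ΣR = 0.001171 + 0.06693 + 0.02500 + 6.776×10^-4 = 0.09378 K/W
Q = ΔT/ΣR = (293.2 K − 276.96 K)/0.09378 = 173.2 W
From the inner boundary to the expanded polystyrene/beech interface, ΣR_partial = 0.06810 K/W.
T_interface = T_in − Q·ΣR_partial = 293.2 K − (173.2)(0.06810) = 281.41 K

T = 281.41 K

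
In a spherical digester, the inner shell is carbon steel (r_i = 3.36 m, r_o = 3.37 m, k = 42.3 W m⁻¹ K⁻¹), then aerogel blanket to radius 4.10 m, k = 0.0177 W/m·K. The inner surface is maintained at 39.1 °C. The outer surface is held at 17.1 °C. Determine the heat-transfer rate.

Treat each layer as a resistance in series:
  R_carbon steel = (1/3.36 − 1/3.37)/(4πk) = 8.831×10^-4/(4π·42.3) = 1.661×10^-6 K/W
  R_aerogel blanket = (1/3.37 − 1/4.10)/(4πk) = 0.05283/(4π·0.0177) = 0.2375 K/W
ΣR = 1.661×10^-6 + 0.2375 = 0.2375 K/W
Q = ΔT/ΣR = (39.1 °C − 17.1 °C)/0.2375 = 92.6 W

Q = 92.6 W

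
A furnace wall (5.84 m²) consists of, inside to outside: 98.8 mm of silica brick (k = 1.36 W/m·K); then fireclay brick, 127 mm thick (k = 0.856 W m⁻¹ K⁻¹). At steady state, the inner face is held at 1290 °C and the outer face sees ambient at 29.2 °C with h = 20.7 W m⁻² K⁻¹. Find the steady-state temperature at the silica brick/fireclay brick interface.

Resistance network (inner→outer):
  R_silica brick = L/(kA) = 0.0988/(1.36·5.84) = 0.01244 K/W
  R_fireclay brick = L/(kA) = 0.127/(0.856·5.84) = 0.02540 K/W
  R_conv,out = 1/(hA) = 1/(20.7·5.84) = 0.008272 K/W
ΣR = 0.01244 + 0.02540 + 0.008272 = 0.04611 K/W
Q = ΔT/ΣR = (1290 °C − 29.2 °C)/0.04611 = 27340 W
From the inner boundary to the silica brick/fireclay brick interface, ΣR_partial = 0.01244 K/W.
T_interface = T_in − Q·ΣR_partial = 1290 °C − (27340)(0.01244) = 950 °C

T = 950 °C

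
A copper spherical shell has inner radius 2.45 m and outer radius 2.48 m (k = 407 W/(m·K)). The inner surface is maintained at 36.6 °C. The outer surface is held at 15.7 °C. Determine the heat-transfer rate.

Q = 4πk·ΔT/(1/r₁ − 1/r₂) = 4π × 407 × 20.9 / (1/2.45 − 1/2.48) = 2.16×10^7 W

Q = 21600 kW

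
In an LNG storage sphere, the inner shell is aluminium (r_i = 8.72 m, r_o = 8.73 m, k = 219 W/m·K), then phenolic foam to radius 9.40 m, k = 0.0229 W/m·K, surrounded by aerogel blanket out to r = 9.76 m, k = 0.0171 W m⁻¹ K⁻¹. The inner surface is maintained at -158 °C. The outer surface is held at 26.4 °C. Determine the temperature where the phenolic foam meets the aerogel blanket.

T = -45.8 °C

Resistance network (inner→outer):
  R_aluminium = (1/8.72 − 1/8.73)/(4πk) = 1.314×10^-4/(4π·219) = 4.773×10^-8 K/W
  R_phenolic foam = (1/8.73 − 1/9.40)/(4πk) = 0.008165/(4π·0.0229) = 0.02837 K/W
  R_aerogel blanket = (1/9.40 − 1/9.76)/(4πk) = 0.003924/(4π·0.0171) = 0.01826 K/W
ΣR = 4.773×10^-8 + 0.02837 + 0.01826 = 0.04663 K/W
Q = ΔT/ΣR = (-158 °C − 26.4 °C)/0.04663 = -3955 W
From the inner boundary to the phenolic foam/aerogel blanket interface, ΣR_partial = 0.02837 K/W.
T_interface = T_in − Q·ΣR_partial = -158 °C − (-3955)(0.02837) = -45.8 °C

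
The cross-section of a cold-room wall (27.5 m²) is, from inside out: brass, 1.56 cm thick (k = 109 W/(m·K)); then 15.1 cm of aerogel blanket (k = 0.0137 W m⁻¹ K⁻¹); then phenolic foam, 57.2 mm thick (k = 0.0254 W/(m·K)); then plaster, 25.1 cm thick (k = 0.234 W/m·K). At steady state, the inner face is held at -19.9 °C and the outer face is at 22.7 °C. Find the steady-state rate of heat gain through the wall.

Q = 81.7 W

Series thermal resistances, inner to outer:
  R_brass = L/(kA) = 0.0156/(109·27.5) = 5.204×10^-6 K/W
  R_aerogel blanket = L/(kA) = 0.151/(0.0137·27.5) = 0.4008 K/W
  R_phenolic foam = L/(kA) = 0.0572/(0.0254·27.5) = 0.08189 K/W
  R_plaster = L/(kA) = 0.251/(0.234·27.5) = 0.03901 K/W
ΣR = 5.204×10^-6 + 0.4008 + 0.08189 + 0.03901 = 0.5217 K/W
Q = ΔT/ΣR = (-19.9 °C − 22.7 °C)/0.5217 = -81.7 W
(Negative Q ⇒ heat flows inward; heat gain = 81.7 W.)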